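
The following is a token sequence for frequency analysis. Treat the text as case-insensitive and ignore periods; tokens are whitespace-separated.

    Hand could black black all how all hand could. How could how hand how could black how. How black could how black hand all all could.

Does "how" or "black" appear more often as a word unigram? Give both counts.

"how": 7 occurrences
"black": 5 occurrences

"how" (7 vs 5)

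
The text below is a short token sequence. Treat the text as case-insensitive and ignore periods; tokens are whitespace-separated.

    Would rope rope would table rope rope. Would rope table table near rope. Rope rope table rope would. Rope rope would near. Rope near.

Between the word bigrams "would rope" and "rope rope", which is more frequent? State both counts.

"rope rope" (5 vs 3)

"would rope": 3 occurrences
"rope rope": 5 occurrences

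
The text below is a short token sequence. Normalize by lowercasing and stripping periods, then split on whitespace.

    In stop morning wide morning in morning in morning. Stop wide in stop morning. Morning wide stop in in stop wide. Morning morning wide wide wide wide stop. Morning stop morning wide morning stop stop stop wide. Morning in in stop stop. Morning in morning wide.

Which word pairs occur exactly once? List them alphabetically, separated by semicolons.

Bigram counts meeting the condition (exactly once):
  stop in: 1
  wide in: 1

stop in; wide in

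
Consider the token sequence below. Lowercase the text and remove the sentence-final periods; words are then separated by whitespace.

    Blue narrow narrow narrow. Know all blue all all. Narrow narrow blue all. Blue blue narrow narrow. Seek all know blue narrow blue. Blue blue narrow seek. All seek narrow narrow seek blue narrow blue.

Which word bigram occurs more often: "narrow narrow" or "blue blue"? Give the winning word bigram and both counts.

"narrow narrow" (5 vs 3)

"narrow narrow": 5 occurrences
"blue blue": 3 occurrences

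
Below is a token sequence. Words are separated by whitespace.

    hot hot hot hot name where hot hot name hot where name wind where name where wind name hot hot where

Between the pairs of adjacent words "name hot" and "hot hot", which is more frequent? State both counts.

"hot hot" (5 vs 2)

"name hot": 2 occurrences
"hot hot": 5 occurrences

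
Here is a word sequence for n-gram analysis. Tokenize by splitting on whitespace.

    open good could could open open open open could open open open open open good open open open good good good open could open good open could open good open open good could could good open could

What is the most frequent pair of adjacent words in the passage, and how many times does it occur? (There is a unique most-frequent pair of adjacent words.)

Bigram frequencies (highest first):
  open open: 10
  open good: 6
  good open: 5
  could open: 4
  open could: 4
  good could: 2
  … (3 more, each ≤ 2)

"open open", 10 times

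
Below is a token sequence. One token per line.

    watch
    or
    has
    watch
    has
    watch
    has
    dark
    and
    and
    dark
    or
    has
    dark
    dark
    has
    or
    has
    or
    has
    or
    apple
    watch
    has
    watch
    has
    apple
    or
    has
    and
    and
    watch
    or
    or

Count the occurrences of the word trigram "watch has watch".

Scanning the 32 overlapping trigram windows for "watch has watch":
  position 4–6: watch has watch
  position 23–25: watch has watch

2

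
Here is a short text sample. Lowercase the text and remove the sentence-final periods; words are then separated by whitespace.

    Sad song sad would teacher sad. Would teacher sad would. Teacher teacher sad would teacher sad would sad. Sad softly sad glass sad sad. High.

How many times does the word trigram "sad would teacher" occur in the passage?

4

Scanning the 23 overlapping trigram windows for "sad would teacher":
  position 3–5: sad would teacher
  position 6–8: sad would teacher
  position 9–11: sad would teacher
  position 13–15: sad would teacher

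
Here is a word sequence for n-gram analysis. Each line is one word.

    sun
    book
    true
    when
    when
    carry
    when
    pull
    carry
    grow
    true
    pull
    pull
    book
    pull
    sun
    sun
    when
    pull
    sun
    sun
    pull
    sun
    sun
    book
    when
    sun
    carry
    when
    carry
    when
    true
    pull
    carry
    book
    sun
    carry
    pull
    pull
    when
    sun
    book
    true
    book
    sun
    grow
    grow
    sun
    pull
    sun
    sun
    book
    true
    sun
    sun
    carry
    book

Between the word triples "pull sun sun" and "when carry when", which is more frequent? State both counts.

"pull sun sun" (4 vs 2)

"pull sun sun": 4 occurrences
"when carry when": 2 occurrences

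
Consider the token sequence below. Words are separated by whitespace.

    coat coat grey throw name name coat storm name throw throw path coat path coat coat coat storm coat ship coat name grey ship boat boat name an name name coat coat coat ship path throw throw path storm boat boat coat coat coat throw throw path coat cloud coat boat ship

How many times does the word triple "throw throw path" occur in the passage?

3

Scanning the 50 overlapping trigram windows for "throw throw path":
  position 10–12: throw throw path
  position 36–38: throw throw path
  position 45–47: throw throw path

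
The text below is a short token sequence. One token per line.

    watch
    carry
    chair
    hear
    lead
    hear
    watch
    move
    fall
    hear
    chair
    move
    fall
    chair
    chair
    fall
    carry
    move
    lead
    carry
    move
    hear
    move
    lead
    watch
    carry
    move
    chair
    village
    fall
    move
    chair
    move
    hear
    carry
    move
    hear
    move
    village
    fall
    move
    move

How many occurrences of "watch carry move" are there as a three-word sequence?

Scanning the 40 overlapping trigram windows for "watch carry move":
  position 25–27: watch carry move

1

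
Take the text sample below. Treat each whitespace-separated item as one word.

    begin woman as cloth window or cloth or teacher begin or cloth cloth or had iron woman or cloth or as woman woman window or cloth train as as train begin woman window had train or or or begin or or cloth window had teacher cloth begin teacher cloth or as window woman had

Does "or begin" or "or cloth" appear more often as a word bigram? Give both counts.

"or cloth" (5 vs 1)

"or begin": 1 occurrence
"or cloth": 5 occurrences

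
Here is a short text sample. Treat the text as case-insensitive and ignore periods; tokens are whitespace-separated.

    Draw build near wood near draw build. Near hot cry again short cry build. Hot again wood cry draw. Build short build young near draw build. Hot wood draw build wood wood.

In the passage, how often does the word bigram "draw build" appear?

5

Scanning the 31 overlapping bigram windows for "draw build":
  position 1–2: draw build
  position 6–7: draw build
  position 19–20: draw build
  position 25–26: draw build
  position 29–30: draw build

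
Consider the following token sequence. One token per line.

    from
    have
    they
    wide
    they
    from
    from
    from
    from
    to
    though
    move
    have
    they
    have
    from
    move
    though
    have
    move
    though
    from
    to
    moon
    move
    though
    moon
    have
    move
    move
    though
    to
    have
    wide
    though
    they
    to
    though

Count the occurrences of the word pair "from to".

2

Scanning the 37 overlapping bigram windows for "from to":
  position 9–10: from to
  position 22–23: from to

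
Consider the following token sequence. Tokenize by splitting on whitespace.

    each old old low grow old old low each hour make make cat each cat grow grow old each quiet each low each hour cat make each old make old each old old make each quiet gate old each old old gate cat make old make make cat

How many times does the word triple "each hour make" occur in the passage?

Scanning the 46 overlapping trigram windows for "each hour make":
  position 9–11: each hour make

1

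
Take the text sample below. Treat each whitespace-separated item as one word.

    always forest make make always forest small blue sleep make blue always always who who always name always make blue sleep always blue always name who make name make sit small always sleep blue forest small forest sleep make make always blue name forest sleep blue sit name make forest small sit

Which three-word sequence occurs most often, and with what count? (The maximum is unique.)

"make make always", 2 times

Trigram frequencies (highest first):
  make make always: 2
  always forest make: 1
  forest make make: 1
  make always forest: 1
  always forest small: 1
  forest small blue: 1
  … (43 more, each ≤ 1)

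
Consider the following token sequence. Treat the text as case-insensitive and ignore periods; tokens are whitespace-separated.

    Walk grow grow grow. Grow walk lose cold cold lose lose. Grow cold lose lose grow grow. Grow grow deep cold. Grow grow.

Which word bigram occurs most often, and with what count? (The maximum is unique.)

Bigram frequencies (highest first):
  grow grow: 7
  cold lose: 2
  lose lose: 2
  lose grow: 2
  walk grow: 1
  grow walk: 1
  … (7 more, each ≤ 1)

"grow grow", 7 times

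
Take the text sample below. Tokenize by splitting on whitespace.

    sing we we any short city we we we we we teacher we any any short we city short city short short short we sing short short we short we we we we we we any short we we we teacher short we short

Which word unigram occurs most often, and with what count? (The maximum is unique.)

Unigram frequencies (highest first):
  we: 21
  short: 12
  any: 4
  city: 3
  sing: 2
  teacher: 2

"we", 21 times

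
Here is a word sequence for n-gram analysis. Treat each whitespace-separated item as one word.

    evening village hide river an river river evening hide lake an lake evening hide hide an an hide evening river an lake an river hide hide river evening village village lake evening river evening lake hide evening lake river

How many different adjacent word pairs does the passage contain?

39 tokens → 38 bigram windows in total.
Repeated bigrams (each contributes count−1 duplicates):
  river evening: 3
  an lake: 2
  an river: 2
  evening hide: 2
  evening lake: 2
  evening river: 2
  evening village: 2
  hide evening: 2
  … (5 more repeated)
14 duplicate windows → 38 − 14 = 24 distinct.

24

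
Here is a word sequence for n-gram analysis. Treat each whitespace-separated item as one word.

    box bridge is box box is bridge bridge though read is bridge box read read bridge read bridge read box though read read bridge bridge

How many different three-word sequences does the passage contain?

21

25 tokens → 23 trigram windows in total.
Repeated trigrams (each contributes count−1 duplicates):
  read bridge read: 2
  read read bridge: 2
2 duplicate windows → 23 − 2 = 21 distinct.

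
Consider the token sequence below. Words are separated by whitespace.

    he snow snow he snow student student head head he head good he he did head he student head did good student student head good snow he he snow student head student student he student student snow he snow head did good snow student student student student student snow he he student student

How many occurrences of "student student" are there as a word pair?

Scanning the 52 overlapping bigram windows for "student student":
  position 6–7: student student
  position 22–23: student student
  position 32–33: student student
  position 35–36: student student
  position 44–45: student student
  position 45–46: student student
  position 46–47: student student
  position 47–48: student student
  position 52–53: student student

9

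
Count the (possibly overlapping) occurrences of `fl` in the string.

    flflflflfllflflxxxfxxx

7

Sliding a length-2 window over the 22 characters (21 positions):
  position 1–2: fl
  position 3–4: fl
  position 5–6: fl
  position 7–8: fl
  position 9–10: fl
  position 12–13: fl
  position 14–15: fl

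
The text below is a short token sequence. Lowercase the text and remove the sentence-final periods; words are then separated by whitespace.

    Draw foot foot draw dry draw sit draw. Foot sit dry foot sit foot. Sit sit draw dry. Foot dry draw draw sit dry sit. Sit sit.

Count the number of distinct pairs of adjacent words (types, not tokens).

27 tokens → 26 bigram windows in total.
Repeated bigrams (each contributes count−1 duplicates):
  foot sit: 3
  sit sit: 3
  draw dry: 2
  draw foot: 2
  draw sit: 2
  dry draw: 2
  dry foot: 2
  sit draw: 2
  … (1 more repeated)
11 duplicate windows → 26 − 11 = 15 distinct.

15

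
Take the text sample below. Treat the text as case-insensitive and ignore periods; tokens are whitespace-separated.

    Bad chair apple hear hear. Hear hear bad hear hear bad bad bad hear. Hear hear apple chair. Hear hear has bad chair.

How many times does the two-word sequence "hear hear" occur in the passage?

7

Scanning the 22 overlapping bigram windows for "hear hear":
  position 4–5: hear hear
  position 5–6: hear hear
  position 6–7: hear hear
  position 9–10: hear hear
  position 14–15: hear hear
  position 15–16: hear hear
  position 19–20: hear hear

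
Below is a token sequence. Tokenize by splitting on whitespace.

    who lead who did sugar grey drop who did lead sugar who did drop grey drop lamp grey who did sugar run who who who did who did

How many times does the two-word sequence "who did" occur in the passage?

Scanning the 27 overlapping bigram windows for "who did":
  position 3–4: who did
  position 8–9: who did
  position 12–13: who did
  position 19–20: who did
  position 25–26: who did
  position 27–28: who did

6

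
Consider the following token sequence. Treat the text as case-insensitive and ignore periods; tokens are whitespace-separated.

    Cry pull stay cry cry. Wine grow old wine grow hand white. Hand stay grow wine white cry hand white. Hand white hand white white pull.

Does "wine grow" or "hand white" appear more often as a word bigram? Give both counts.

"hand white" (4 vs 2)

"wine grow": 2 occurrences
"hand white": 4 occurrences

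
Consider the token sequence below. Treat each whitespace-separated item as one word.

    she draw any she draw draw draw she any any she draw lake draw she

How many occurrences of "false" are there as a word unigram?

0

Scanning the 15 tokens for "false":
  (none found)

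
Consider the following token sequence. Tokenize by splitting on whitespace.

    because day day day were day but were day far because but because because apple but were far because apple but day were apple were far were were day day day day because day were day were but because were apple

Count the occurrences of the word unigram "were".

Scanning the 41 tokens for "were":
  position 5: were
  position 8: were
  position 17: were
  position 23: were
  position 25: were
  position 27: were
  position 28: were
  position 35: were
  position 37: were
  position 40: were

10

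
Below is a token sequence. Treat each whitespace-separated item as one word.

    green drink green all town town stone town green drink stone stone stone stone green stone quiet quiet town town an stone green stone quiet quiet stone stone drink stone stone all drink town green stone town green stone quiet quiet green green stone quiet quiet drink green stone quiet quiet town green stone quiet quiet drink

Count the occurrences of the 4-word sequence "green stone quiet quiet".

6

Scanning the 54 overlapping 4-gram windows for "green stone quiet quiet":
  position 15–18: green stone quiet quiet
  position 23–26: green stone quiet quiet
  position 38–41: green stone quiet quiet
  position 43–46: green stone quiet quiet
  position 48–51: green stone quiet quiet
  position 53–56: green stone quiet quiet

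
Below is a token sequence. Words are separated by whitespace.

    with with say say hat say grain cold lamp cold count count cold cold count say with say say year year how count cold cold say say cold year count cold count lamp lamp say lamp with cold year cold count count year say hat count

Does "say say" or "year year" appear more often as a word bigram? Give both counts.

"say say": 3 occurrences
"year year": 1 occurrence

"say say" (3 vs 1)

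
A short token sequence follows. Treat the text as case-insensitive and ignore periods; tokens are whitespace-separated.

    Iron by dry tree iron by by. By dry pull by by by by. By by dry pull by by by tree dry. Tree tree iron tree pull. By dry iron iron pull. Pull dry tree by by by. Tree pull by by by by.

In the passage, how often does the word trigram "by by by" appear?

Scanning the 43 overlapping trigram windows for "by by by":
  position 6–8: by by by
  position 11–13: by by by
  position 12–14: by by by
  position 13–15: by by by
  position 14–16: by by by
  position 19–21: by by by
  position 37–39: by by by
  position 42–44: by by by
  position 43–45: by by by

9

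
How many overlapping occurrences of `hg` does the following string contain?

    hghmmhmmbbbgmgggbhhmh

Sliding a length-2 window over the 21 characters (20 positions):
  position 1–2: hg

1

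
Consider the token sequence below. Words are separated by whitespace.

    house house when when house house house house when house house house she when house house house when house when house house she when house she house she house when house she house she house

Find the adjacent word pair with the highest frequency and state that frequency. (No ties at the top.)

"house house", 9 times

Bigram frequencies (highest first):
  house house: 9
  when house: 7
  house she: 6
  house when: 5
  she house: 4
  she when: 2
  … (1 more, each ≤ 1)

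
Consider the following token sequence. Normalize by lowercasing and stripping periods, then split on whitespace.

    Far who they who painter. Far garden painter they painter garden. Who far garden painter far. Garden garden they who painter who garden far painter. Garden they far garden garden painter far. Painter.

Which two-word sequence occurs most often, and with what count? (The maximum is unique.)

"far garden", 4 times

Bigram frequencies (highest first):
  far garden: 4
  painter far: 3
  garden painter: 3
  they who: 2
  who painter: 2
  painter garden: 2
  … (13 more, each ≤ 2)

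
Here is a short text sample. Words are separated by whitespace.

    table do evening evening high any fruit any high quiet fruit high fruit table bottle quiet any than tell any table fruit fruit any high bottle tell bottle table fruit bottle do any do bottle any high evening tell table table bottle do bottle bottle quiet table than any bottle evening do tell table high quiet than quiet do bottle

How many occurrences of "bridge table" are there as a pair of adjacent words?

Scanning the 59 overlapping bigram windows for "bridge table":
  (none found)

0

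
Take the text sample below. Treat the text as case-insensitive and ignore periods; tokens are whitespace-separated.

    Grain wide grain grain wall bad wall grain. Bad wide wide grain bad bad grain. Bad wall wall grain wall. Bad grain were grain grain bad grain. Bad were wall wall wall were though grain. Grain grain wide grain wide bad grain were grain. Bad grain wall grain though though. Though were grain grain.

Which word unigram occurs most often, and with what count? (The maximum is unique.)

"grain", 21 times

Unigram frequencies (highest first):
  grain: 21
  bad: 10
  wall: 9
  wide: 5
  were: 5
  though: 4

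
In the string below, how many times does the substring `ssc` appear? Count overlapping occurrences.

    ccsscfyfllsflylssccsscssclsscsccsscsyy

Sliding a length-3 window over the 38 characters (36 positions):
  position 3–5: ssc
  position 16–18: ssc
  position 20–22: ssc
  position 23–25: ssc
  position 27–29: ssc
  position 33–35: ssc

6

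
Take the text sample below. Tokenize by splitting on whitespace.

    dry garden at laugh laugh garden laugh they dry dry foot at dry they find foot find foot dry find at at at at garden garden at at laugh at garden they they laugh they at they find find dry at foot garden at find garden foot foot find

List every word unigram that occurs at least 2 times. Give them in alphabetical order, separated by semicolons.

Unigram counts meeting the condition (at least 2 times):
  at: 12
  dry: 6
  find: 7
  foot: 6
  garden: 7
  laugh: 5
  they: 6

at; dry; find; foot; garden; laugh; they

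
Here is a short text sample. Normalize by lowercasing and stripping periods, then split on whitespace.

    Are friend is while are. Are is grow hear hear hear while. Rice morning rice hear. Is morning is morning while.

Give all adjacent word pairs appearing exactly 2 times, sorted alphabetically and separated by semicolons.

Bigram counts meeting the condition (exactly 2 times):
  hear hear: 2
  is morning: 2

hear hear; is morning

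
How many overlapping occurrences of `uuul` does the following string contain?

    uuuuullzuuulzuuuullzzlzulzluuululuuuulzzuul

Sliding a length-4 window over the 43 characters (40 positions):
  position 3–6: uuul
  position 9–12: uuul
  position 15–18: uuul
  position 28–31: uuul
  position 35–38: uuul

5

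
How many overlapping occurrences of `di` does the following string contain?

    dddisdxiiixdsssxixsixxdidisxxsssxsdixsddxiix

Sliding a length-2 window over the 44 characters (43 positions):
  position 3–4: di
  position 23–24: di
  position 25–26: di
  position 35–36: di

4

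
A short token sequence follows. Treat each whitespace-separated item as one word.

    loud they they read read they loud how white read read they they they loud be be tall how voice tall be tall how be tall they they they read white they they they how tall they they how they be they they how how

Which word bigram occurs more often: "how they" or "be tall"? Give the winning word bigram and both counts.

"be tall" (3 vs 1)

"how they": 1 occurrence
"be tall": 3 occurrences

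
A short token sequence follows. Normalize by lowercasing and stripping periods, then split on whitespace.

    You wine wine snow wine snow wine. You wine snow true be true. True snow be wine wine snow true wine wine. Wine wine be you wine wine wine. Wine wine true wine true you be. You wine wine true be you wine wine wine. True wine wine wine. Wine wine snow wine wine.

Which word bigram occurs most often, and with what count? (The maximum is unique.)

Bigram frequencies (highest first):
  wine wine: 17
  you wine: 5
  wine snow: 5
  wine true: 4
  snow wine: 3
  true wine: 3
  … (12 more, each ≤ 3)

"wine wine", 17 times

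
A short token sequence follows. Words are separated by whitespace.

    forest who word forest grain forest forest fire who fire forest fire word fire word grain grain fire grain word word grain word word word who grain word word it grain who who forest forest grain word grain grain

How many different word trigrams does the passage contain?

39 tokens → 37 trigram windows in total.
Repeated trigrams (each contributes count−1 duplicates):
  grain word word: 3
  word grain grain: 2
3 duplicate windows → 37 − 3 = 34 distinct.

34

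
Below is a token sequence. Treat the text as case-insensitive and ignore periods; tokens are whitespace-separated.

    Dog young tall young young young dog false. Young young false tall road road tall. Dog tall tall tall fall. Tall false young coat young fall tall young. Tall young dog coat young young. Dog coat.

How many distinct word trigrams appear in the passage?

31

36 tokens → 34 trigram windows in total.
Repeated trigrams (each contributes count−1 duplicates):
  young dog coat: 2
  young tall young: 2
  young young dog: 2
3 duplicate windows → 34 − 3 = 31 distinct.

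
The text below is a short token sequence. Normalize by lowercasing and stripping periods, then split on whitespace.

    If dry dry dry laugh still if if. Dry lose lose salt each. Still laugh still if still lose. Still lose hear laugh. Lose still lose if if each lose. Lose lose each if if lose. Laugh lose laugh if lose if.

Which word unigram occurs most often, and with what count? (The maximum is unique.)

Unigram frequencies (highest first):
  lose: 12
  if: 10
  still: 6
  laugh: 5
  dry: 4
  each: 3
  … (2 more, each ≤ 1)

"lose", 12 times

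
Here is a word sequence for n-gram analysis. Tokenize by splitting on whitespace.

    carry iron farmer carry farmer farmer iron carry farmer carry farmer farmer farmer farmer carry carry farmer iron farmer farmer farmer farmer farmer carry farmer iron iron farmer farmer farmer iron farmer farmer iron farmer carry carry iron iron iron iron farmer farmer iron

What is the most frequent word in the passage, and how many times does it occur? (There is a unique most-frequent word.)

"farmer", 23 times

Unigram frequencies (highest first):
  farmer: 23
  iron: 12
  carry: 9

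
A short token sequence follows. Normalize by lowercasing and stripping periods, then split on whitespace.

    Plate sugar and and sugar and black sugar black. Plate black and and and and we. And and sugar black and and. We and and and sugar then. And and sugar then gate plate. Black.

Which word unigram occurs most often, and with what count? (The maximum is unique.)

"and", 16 times

Unigram frequencies (highest first):
  and: 16
  sugar: 6
  black: 5
  plate: 3
  we: 2
  then: 2
  … (1 more, each ≤ 1)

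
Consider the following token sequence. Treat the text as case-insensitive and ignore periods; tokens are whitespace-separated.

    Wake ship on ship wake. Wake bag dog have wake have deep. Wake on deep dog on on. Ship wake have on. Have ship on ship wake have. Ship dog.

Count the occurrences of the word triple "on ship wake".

Scanning the 28 overlapping trigram windows for "on ship wake":
  position 3–5: on ship wake
  position 18–20: on ship wake
  position 25–27: on ship wake

3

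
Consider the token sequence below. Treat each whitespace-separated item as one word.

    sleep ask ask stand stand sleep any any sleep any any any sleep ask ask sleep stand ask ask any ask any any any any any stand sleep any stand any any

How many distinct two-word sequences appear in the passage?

15

32 tokens → 31 bigram windows in total.
Repeated bigrams (each contributes count−1 duplicates):
  any any: 8
  ask ask: 3
  sleep any: 3
  any sleep: 2
  any stand: 2
  ask any: 2
  sleep ask: 2
  stand sleep: 2
16 duplicate windows → 31 − 16 = 15 distinct.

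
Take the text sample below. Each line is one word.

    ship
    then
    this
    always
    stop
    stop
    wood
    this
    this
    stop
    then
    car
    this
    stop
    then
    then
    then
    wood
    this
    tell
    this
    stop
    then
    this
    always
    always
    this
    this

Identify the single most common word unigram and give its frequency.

"this", 9 times

Unigram frequencies (highest first):
  this: 9
  then: 6
  stop: 5
  always: 3
  wood: 2
  ship: 1
  … (2 more, each ≤ 1)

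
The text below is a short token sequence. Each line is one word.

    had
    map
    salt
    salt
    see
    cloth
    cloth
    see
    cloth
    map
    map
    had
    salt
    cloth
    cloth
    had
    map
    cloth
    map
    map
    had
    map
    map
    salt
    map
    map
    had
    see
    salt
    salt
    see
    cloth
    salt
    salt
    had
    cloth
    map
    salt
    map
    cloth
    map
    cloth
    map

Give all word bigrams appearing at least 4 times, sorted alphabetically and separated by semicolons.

cloth map; map map

Bigram counts meeting the condition (at least 4 times):
  cloth map: 5
  map map: 4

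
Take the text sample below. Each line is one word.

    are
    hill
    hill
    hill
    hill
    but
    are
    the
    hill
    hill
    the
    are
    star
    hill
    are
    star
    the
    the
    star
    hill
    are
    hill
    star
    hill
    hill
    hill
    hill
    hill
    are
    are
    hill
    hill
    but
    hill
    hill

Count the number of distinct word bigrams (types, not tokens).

35 tokens → 34 bigram windows in total.
Repeated bigrams (each contributes count−1 duplicates):
  hill hill: 10
  are hill: 3
  hill are: 3
  star hill: 3
  are star: 2
  hill but: 2
17 duplicate windows → 34 − 17 = 17 distinct.

17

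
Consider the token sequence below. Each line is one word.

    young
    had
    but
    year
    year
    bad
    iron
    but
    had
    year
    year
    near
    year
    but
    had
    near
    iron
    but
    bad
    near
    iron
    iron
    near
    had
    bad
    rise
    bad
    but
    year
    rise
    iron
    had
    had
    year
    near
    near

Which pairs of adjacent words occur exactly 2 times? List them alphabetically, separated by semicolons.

Bigram counts meeting the condition (exactly 2 times):
  but had: 2
  but year: 2
  had year: 2
  iron but: 2
  near iron: 2
  year near: 2
  year year: 2

but had; but year; had year; iron but; near iron; year near; year year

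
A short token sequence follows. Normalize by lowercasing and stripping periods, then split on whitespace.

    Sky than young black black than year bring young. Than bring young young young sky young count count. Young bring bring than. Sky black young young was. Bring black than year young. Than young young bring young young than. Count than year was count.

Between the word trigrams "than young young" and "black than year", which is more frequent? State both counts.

"than young young": 1 occurrence
"black than year": 2 occurrences

"black than year" (2 vs 1)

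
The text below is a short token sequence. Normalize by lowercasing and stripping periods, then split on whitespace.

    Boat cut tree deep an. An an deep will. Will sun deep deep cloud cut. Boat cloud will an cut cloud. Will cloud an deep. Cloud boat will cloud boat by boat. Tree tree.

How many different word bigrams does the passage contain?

27

34 tokens → 33 bigram windows in total.
Repeated bigrams (each contributes count−1 duplicates):
  an an: 2
  an deep: 2
  cloud boat: 2
  cloud will: 2
  deep cloud: 2
  will cloud: 2
6 duplicate windows → 33 − 6 = 27 distinct.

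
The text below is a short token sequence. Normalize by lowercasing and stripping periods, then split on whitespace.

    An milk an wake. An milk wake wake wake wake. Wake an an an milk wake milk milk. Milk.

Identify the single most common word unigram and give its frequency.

"wake", 7 times

Unigram frequencies (highest first):
  wake: 7
  an: 6
  milk: 6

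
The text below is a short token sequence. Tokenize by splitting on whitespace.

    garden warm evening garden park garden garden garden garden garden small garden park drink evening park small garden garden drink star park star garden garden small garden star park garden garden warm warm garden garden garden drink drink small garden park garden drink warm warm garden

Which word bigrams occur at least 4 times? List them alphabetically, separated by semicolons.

garden garden; small garden

Bigram counts meeting the condition (at least 4 times):
  garden garden: 9
  small garden: 4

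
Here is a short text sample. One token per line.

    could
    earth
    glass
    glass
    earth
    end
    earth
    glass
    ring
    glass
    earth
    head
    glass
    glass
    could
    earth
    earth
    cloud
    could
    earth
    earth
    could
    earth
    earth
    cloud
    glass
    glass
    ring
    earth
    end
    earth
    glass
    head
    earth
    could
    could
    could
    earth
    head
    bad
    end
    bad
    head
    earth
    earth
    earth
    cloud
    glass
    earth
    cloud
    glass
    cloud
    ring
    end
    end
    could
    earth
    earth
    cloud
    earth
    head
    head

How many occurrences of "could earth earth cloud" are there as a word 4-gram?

Scanning the 59 overlapping 4-gram windows for "could earth earth cloud":
  position 15–18: could earth earth cloud
  position 22–25: could earth earth cloud
  position 56–59: could earth earth cloud

3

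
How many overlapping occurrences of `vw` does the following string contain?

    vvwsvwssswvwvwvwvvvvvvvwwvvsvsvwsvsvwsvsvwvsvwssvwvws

Sliding a length-2 window over the 53 characters (52 positions):
  position 2–3: vw
  position 5–6: vw
  position 11–12: vw
  position 13–14: vw
  position 15–16: vw
  position 23–24: vw
  position 31–32: vw
  position 36–37: vw
  position 41–42: vw
  position 45–46: vw
  … (2 more)

12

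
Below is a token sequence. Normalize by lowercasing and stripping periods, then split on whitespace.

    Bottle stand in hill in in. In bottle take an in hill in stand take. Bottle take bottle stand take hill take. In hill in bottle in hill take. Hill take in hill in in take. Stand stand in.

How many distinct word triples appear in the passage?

39 tokens → 37 trigram windows in total.
Repeated trigrams (each contributes count−1 duplicates):
  in hill in: 4
  hill in in: 2
  hill take in: 2
  take hill take: 2
  take in hill: 2
7 duplicate windows → 37 − 7 = 30 distinct.

30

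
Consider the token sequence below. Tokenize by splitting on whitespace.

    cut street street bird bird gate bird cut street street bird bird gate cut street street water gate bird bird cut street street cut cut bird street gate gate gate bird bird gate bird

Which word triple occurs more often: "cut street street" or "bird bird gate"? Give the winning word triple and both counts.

"cut street street": 4 occurrences
"bird bird gate": 3 occurrences

"cut street street" (4 vs 3)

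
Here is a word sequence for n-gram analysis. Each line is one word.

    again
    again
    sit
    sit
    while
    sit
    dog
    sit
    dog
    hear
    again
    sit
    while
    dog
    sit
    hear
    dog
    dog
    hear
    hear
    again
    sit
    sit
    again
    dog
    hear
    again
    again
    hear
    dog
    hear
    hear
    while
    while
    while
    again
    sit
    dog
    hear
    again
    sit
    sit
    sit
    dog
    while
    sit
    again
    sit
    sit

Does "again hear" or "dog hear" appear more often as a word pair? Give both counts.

"again hear": 1 occurrence
"dog hear": 5 occurrences

"dog hear" (5 vs 1)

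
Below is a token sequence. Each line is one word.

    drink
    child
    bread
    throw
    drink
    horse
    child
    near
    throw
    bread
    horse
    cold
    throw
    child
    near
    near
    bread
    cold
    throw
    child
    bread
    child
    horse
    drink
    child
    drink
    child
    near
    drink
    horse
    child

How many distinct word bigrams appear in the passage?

21

31 tokens → 30 bigram windows in total.
Repeated bigrams (each contributes count−1 duplicates):
  child near: 3
  drink child: 3
  child bread: 2
  cold throw: 2
  drink horse: 2
  horse child: 2
  throw child: 2
9 duplicate windows → 30 − 9 = 21 distinct.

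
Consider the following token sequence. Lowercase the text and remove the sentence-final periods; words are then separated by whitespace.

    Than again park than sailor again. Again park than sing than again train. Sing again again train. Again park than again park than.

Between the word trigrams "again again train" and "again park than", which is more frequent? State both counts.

"again again train": 1 occurrence
"again park than": 4 occurrences

"again park than" (4 vs 1)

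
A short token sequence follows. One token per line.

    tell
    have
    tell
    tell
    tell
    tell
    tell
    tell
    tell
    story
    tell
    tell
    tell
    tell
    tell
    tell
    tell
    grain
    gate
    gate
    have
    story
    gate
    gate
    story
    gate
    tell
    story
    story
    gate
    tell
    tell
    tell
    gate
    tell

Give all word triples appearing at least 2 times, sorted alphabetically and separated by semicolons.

story gate tell; tell tell tell

Trigram counts meeting the condition (at least 2 times):
  story gate tell: 2
  tell tell tell: 11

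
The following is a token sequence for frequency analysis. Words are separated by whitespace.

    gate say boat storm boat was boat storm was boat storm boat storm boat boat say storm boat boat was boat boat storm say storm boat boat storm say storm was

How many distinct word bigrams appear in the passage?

31 tokens → 30 bigram windows in total.
Repeated bigrams (each contributes count−1 duplicates):
  boat storm: 6
  storm boat: 5
  boat boat: 4
  say storm: 3
  was boat: 3
  boat was: 2
  storm say: 2
  storm was: 2
19 duplicate windows → 30 − 19 = 11 distinct.

11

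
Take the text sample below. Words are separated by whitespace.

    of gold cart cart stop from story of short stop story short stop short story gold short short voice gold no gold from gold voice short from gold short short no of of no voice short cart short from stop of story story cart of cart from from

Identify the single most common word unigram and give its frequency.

Unigram frequencies (highest first):
  short: 10
  of: 6
  gold: 6
  from: 6
  cart: 5
  story: 5
  … (3 more, each ≤ 4)

"short", 10 times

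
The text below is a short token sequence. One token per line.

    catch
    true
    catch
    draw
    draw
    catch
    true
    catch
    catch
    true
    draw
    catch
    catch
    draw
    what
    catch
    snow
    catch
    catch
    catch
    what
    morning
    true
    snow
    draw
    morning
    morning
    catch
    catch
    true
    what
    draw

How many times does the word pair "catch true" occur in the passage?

4

Scanning the 31 overlapping bigram windows for "catch true":
  position 1–2: catch true
  position 6–7: catch true
  position 9–10: catch true
  position 29–30: catch true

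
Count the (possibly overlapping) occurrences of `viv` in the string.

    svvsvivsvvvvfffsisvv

Sliding a length-3 window over the 20 characters (18 positions):
  position 5–7: viv

1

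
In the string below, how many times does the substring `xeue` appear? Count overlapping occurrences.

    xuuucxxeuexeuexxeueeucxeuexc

4

Sliding a length-4 window over the 28 characters (25 positions):
  position 7–10: xeue
  position 11–14: xeue
  position 16–19: xeue
  position 23–26: xeue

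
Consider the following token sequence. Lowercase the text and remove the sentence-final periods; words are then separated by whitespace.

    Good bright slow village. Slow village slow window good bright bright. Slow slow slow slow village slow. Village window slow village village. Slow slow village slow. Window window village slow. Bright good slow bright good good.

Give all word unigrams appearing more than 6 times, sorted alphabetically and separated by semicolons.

Unigram counts meeting the condition (more than 6 times):
  slow: 14
  village: 8

slow; village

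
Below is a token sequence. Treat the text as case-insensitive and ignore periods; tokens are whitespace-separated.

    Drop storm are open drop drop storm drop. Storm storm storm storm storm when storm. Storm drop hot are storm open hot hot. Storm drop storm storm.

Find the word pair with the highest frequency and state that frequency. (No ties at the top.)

Bigram frequencies (highest first):
  storm storm: 6
  drop storm: 4
  storm drop: 3
  storm are: 1
  are open: 1
  open drop: 1
  … (10 more, each ≤ 1)

"storm storm", 6 times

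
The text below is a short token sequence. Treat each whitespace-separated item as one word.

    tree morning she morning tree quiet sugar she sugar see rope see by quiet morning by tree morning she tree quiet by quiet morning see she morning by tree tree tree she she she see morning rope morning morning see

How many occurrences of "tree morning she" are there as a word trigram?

2

Scanning the 38 overlapping trigram windows for "tree morning she":
  position 1–3: tree morning she
  position 17–19: tree morning she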